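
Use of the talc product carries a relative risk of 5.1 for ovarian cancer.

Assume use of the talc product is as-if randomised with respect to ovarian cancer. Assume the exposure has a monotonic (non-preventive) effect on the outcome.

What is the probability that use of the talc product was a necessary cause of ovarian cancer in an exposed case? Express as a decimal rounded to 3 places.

PN ≈ 0.804

Under exogeneity and monotonicity, PN = (RR − 1) / RR = 1 − 1/RR.
PN = (5.1 − 1) / 5.1 = 4.1 / 5.1 ≈ 0.8039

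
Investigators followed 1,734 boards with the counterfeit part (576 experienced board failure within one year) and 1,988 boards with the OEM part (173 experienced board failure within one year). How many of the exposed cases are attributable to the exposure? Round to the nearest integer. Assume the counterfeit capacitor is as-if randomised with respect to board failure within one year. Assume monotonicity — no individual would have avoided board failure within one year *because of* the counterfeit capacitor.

about 425 cases

p₁ = P(outcome | exposed) = 576/1734 = 0.33218
p₀ = P(outcome | unexposed) = 173/1988 = 0.087022
PN = (p₁ − p₀)/p₁ = (0.33218 − 0.087022) / 0.33218 ≈ 0.73803.
Attributable cases ≈ PN × (exposed cases) = 0.73803 × 576 ≈ 425.10.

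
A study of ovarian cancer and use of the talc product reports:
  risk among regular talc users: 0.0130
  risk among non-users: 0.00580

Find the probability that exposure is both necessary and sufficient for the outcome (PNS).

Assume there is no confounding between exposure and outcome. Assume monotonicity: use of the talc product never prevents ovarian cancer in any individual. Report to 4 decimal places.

Let p₁ = 0.013, p₀ = 0.0058.
Under exogeneity and monotonicity, PNS = p₁ − p₀.
PNS = 0.013 − 0.0058 = 0.0072

PNS ≈ 0.0072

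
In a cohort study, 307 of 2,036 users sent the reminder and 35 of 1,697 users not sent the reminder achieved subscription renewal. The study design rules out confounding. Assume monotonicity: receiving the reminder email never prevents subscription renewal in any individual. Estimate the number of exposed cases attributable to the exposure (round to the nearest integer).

p₁ = P(outcome | exposed) = 307/2036 = 0.15079
p₀ = P(outcome | unexposed) = 35/1697 = 0.020625
PN = (p₁ − p₀)/p₁ = (0.15079 − 0.020625) / 0.15079 ≈ 0.86322.
Attributable cases ≈ PN × (exposed cases) = 0.86322 × 307 ≈ 265.01.

about 265 cases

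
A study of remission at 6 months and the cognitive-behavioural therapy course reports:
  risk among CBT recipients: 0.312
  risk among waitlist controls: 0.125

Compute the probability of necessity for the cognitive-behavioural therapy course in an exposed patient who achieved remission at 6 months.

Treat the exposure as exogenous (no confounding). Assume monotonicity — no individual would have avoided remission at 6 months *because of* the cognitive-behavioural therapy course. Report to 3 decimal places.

Let p₁ = 0.312, p₀ = 0.125.
Under exogeneity and monotonicity, PN = (p₁ − p₀) / p₁.
PN = (0.312 − 0.125) / 0.312 = 0.187 / 0.312 ≈ 0.5994

PN ≈ 0.599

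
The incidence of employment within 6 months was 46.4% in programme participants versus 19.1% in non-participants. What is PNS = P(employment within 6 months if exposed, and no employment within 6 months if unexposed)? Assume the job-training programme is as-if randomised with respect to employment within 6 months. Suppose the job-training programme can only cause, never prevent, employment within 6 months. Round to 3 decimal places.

p₁ = 0.464, p₀ = 0.191.
Under exogeneity and monotonicity, PNS = p₁ − p₀.
PNS = 0.464 − 0.191 = 0.273

PNS ≈ 0.273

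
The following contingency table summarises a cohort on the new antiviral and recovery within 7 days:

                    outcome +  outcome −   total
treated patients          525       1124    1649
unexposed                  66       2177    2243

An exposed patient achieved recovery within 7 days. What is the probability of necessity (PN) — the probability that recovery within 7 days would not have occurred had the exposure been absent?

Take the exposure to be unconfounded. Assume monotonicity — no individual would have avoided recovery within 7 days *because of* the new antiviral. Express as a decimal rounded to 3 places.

p₁ = P(outcome | exposed) = 525/1649 = 0.31837
p₀ = P(outcome | unexposed) = 66/2243 = 0.029425
Under exogeneity and monotonicity, PN = (p₁ − p₀)/p₁.
PN = (0.31837 − 0.029425) / 0.31837 ≈ 0.9076

PN ≈ 0.908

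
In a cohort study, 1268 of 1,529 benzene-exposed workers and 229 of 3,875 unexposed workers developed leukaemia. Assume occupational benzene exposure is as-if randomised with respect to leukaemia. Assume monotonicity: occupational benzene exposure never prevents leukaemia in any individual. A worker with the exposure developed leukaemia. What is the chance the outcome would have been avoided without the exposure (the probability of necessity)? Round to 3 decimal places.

PN ≈ 0.929

p₁ = P(outcome | exposed) = 1268/1529 = 0.8293
p₀ = P(outcome | unexposed) = 229/3875 = 0.059097
Under exogeneity and monotonicity, PN = (p₁ − p₀) / p₁.
PN = (0.8293 − 0.059097) / 0.8293 = 0.7702 / 0.8293 ≈ 0.9287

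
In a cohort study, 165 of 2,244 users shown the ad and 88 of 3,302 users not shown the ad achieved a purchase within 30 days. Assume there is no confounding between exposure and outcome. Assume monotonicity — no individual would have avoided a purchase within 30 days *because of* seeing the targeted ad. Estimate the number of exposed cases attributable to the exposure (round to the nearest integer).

p₁ = P(outcome | exposed) = 165/2244 = 0.073529
p₀ = P(outcome | unexposed) = 88/3302 = 0.026651
PN = (p₁ − p₀)/p₁ = (0.073529 − 0.026651) / 0.073529 ≈ 0.63755.
Attributable cases ≈ PN × (exposed cases) = 0.63755 × 165 ≈ 105.20.

about 105 cases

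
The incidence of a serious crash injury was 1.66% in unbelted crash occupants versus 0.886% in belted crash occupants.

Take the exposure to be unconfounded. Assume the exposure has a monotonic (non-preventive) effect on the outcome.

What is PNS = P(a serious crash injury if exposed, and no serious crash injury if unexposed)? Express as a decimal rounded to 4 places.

PNS ≈ 0.0077

p₁ = 0.0166, p₀ = 0.00886.
Under exogeneity and monotonicity, PNS = p₁ − p₀.
PNS = 0.0166 − 0.00886 = 0.00774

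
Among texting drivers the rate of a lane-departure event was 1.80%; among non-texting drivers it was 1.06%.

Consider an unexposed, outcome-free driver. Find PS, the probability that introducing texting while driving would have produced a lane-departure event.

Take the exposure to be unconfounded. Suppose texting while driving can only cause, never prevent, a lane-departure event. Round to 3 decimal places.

p₁ = 0.018, p₀ = 0.0106.
Under exogeneity and monotonicity, PS = (p₁ − p₀) / (1 − p₀).
PS = (0.018 − 0.0106) / (1 − 0.0106) = 0.0074 / 0.9894 ≈ 0.0075

PS ≈ 0.007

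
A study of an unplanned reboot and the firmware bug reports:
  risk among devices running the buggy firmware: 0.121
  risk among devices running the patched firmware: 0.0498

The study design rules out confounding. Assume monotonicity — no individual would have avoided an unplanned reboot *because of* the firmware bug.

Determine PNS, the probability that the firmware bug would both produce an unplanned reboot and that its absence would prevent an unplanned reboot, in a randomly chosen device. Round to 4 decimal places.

Let p₁ = 0.121, p₀ = 0.0498.
Under exogeneity and monotonicity, PNS = p₁ − p₀.
PNS = 0.121 − 0.0498 = 0.0712

PNS ≈ 0.0712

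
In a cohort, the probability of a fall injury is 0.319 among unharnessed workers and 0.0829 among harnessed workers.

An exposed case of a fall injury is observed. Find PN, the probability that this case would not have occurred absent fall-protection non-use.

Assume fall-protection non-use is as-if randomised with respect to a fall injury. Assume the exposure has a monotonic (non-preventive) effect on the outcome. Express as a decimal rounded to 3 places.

PN ≈ 0.740

Let p₁ = 0.319, p₀ = 0.0829.
Under exogeneity and monotonicity, PN = (p₁ − p₀) / p₁.
PN = (0.319 − 0.0829) / 0.319 = 0.2361 / 0.319 ≈ 0.7401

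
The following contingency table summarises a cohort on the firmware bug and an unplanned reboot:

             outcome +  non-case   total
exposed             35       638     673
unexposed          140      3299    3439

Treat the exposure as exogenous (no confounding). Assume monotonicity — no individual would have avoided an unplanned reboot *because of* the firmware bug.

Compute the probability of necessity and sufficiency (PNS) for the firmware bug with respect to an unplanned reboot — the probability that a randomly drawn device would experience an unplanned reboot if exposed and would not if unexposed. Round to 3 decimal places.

PNS ≈ 0.011

p₁ = P(outcome | exposed) = 35/673 = 0.052006
p₀ = P(outcome | unexposed) = 140/3439 = 0.04071
Under exogeneity and monotonicity, PNS = p₁ − p₀.
PNS = 0.052006 − 0.04071 = 0.011296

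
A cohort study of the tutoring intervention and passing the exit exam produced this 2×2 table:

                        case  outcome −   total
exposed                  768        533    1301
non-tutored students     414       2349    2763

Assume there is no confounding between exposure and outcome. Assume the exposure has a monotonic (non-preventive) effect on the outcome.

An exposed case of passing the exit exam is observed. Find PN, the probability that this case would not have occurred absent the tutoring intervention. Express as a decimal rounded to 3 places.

PN ≈ 0.746

p₁ = P(outcome | exposed) = 768/1301 = 0.59032
p₀ = P(outcome | unexposed) = 414/2763 = 0.14984
Under exogeneity and monotonicity, PN = (p₁ − p₀)/p₁.
PN = (0.59032 − 0.14984) / 0.59032 ≈ 0.7462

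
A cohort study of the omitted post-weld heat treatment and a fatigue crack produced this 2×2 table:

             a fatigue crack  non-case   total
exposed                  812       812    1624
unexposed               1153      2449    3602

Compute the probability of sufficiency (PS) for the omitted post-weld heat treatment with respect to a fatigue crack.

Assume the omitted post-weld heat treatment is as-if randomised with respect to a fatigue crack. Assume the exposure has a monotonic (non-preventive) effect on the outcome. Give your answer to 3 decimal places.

p₁ = P(outcome | exposed) = 812/1624 = 0.5
p₀ = P(outcome | unexposed) = 1153/3602 = 0.3201
Under exogeneity and monotonicity, PS = (p₁ − p₀) / (1 − p₀).
PS = (0.5 − 0.3201) / (1 − 0.3201) = 0.1799 / 0.6799 ≈ 0.2646

PS ≈ 0.265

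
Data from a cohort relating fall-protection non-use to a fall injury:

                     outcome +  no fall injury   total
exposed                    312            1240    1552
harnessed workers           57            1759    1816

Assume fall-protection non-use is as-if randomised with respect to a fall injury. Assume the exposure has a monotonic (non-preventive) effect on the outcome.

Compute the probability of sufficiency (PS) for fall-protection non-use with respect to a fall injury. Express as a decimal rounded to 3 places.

PS ≈ 0.175

p₁ = P(outcome | exposed) = 312/1552 = 0.20103
p₀ = P(outcome | unexposed) = 57/1816 = 0.031388
Under exogeneity and monotonicity, PS = (p₁ − p₀)/(1 − p₀).
PS = (0.20103 − 0.031388) / 0.96861 ≈ 0.1751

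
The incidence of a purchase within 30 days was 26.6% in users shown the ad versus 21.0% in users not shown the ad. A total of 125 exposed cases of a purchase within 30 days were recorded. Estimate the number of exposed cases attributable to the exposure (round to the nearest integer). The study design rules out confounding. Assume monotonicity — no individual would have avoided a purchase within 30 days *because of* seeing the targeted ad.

p₁ = 0.266, p₀ = 0.21.
PN = (p₁ − p₀)/p₁ = (0.266 − 0.21) / 0.266 ≈ 0.21053.
Attributable cases ≈ PN × (exposed cases) = 0.21053 × 125 ≈ 26.32.

about 26 cases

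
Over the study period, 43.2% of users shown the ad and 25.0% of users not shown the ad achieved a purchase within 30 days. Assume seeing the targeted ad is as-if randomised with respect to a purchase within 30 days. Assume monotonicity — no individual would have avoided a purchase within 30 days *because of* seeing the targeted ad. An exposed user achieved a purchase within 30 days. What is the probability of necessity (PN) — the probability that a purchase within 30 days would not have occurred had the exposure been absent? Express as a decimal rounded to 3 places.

p₁ = 0.432, p₀ = 0.25.
Under exogeneity and monotonicity, PN = (p₁ − p₀) / p₁.
PN = (0.432 − 0.25) / 0.432 = 0.182 / 0.432 ≈ 0.4213

PN ≈ 0.421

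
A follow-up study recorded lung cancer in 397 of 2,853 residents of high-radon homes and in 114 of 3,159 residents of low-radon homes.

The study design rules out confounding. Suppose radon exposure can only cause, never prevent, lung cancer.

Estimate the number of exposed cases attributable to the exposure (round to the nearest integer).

about 294 cases

p₁ = P(outcome | exposed) = 397/2853 = 0.13915
p₀ = P(outcome | unexposed) = 114/3159 = 0.036087
PN = (p₁ − p₀)/p₁ = (0.13915 − 0.036087) / 0.13915 ≈ 0.74066.
Attributable cases ≈ PN × (exposed cases) = 0.74066 × 397 ≈ 294.04.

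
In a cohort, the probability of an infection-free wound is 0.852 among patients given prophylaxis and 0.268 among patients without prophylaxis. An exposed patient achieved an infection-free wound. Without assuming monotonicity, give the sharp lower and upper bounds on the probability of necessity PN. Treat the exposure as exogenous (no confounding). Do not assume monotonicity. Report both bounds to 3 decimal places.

Let p₁ = 0.852, p₀ = 0.268.
Under exogeneity alone the bounds on PN are max{0,(p₁−p₀)/p₁} ≤ PN ≤ min{1,(1−p₀)/p₁}.
  lower = (p₁ − p₀)/p₁ = 0.584 / 0.852 ≈ 0.6854
  upper = min{1, (1 − p₀)/p₁} = 0.732 / 0.852 ≈ 0.8592

0.685 ≤ PN ≤ 0.859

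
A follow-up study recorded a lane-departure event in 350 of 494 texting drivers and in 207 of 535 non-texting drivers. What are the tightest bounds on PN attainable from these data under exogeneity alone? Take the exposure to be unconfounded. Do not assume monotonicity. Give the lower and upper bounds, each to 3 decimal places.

p₁ = P(outcome | exposed) = 350/494 = 0.7085
p₀ = P(outcome | unexposed) = 207/535 = 0.38692
Under exogeneity alone the bounds on PN are max{0,(p₁−p₀)/p₁} ≤ PN ≤ min{1,(1−p₀)/p₁}.
  lower = (p₁ − p₀)/p₁ = 0.32159 / 0.7085 ≈ 0.4539
  upper = min{1, (1 − p₀)/p₁} = 0.61308 / 0.7085 ≈ 0.8653

0.454 ≤ PN ≤ 0.865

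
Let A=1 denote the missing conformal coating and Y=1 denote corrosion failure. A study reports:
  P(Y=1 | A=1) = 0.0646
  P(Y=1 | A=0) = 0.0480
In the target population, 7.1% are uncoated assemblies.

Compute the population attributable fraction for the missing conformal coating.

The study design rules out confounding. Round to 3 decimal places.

Let p₁ = 0.0646, p₀ = 0.048.
Overall risk P(Y=1) = π·p₁ + (1−π)·p₀ = 0.071×0.0646 + 0.929×0.048 = 0.049179.
Under exogeneity, PAF = [P(Y=1) − p₀] / P(Y=1).
PAF = (0.049179 − 0.048) / 0.049179 ≈ 0.0240

PAF ≈ 0.024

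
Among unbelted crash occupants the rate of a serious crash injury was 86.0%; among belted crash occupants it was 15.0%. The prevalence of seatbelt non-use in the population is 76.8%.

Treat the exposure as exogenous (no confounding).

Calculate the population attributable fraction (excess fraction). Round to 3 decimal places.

PAF ≈ 0.784

p₁ = 0.86, p₀ = 0.15.
Overall risk P(Y=1) = π·p₁ + (1−π)·p₀ = 0.768×0.86 + 0.232×0.15 = 0.69528.
Under exogeneity, PAF = [P(Y=1) − p₀] / P(Y=1).
PAF = (0.69528 − 0.15) / 0.69528 ≈ 0.7843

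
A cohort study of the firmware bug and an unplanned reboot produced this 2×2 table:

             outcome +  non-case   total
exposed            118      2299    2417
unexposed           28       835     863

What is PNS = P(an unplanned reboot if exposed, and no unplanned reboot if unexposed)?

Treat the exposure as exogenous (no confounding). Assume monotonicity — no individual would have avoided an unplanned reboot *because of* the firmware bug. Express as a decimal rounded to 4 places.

p₁ = P(outcome | exposed) = 118/2417 = 0.048821
p₀ = P(outcome | unexposed) = 28/863 = 0.032445
Under exogeneity and monotonicity, PNS = p₁ − p₀.
PNS = 0.048821 − 0.032445 = 0.016376

PNS ≈ 0.0164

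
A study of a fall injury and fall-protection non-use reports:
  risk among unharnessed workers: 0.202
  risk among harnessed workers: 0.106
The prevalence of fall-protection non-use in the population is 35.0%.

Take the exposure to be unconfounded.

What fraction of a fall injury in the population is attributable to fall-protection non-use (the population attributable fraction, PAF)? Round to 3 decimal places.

PAF ≈ 0.241

Let p₁ = 0.202, p₀ = 0.106.
Overall risk P(Y=1) = π·p₁ + (1−π)·p₀ = 0.35×0.202 + 0.65×0.106 = 0.1396.
Under exogeneity, PAF = [P(Y=1) − p₀] / P(Y=1).
PAF = (0.1396 − 0.106) / 0.1396 ≈ 0.2407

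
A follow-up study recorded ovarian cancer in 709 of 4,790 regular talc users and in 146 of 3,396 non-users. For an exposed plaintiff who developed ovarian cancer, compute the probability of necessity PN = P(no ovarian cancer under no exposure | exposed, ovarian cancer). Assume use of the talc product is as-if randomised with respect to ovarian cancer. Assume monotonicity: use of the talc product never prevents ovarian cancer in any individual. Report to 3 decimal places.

PN ≈ 0.710

p₁ = P(outcome | exposed) = 709/4790 = 0.14802
p₀ = P(outcome | unexposed) = 146/3396 = 0.042992
Under exogeneity and monotonicity, PN = (p₁ − p₀) / p₁.
PN = (0.14802 − 0.042992) / 0.14802 = 0.10502 / 0.14802 ≈ 0.7095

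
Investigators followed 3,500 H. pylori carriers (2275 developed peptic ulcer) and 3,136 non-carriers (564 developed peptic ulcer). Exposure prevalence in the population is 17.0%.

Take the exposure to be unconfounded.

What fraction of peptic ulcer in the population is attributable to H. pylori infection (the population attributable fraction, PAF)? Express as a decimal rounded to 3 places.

PAF ≈ 0.308

p₁ = P(outcome | exposed) = 2275/3500 = 0.65
p₀ = P(outcome | unexposed) = 564/3136 = 0.17985
Overall risk P(Y=1) = π·p₁ + (1−π)·p₀ = 0.17×0.65 + 0.83×0.17985 = 0.25977.
Under exogeneity, PAF = [P(Y=1) − p₀] / P(Y=1).
PAF = (0.25977 − 0.17985) / 0.25977 ≈ 0.3077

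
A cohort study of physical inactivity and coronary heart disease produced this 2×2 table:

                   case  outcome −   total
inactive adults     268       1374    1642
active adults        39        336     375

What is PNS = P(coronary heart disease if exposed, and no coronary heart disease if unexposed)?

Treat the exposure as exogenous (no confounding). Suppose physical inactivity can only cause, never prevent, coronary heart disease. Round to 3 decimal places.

PNS ≈ 0.059

p₁ = P(outcome | exposed) = 268/1642 = 0.16322
p₀ = P(outcome | unexposed) = 39/375 = 0.104
Under exogeneity and monotonicity, PNS = p₁ − p₀.
PNS = 0.16322 − 0.104 = 0.059216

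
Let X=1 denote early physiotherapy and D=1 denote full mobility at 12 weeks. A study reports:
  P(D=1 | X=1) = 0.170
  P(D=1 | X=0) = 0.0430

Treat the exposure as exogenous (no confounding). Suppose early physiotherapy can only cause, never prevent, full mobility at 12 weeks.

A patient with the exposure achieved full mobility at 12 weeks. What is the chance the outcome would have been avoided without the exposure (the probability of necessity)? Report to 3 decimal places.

PN ≈ 0.747

Let p₁ = 0.17, p₀ = 0.043.
Under exogeneity and monotonicity, PN = (p₁ − p₀) / p₁.
PN = (0.17 − 0.043) / 0.17 = 0.127 / 0.17 ≈ 0.7471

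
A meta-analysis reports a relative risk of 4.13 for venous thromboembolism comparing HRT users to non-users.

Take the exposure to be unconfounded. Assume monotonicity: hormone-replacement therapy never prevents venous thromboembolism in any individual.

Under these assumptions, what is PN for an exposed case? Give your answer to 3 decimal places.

Under exogeneity and monotonicity, PN = (RR − 1) / RR = 1 − 1/RR.
PN = (4.13 − 1) / 4.13 = 3.13 / 4.13 ≈ 0.7579

PN ≈ 0.758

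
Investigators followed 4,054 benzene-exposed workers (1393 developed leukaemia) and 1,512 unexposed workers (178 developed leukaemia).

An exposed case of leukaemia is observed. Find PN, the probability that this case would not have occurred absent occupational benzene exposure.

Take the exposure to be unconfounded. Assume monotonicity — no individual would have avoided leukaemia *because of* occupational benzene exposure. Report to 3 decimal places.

PN ≈ 0.657

p₁ = P(outcome | exposed) = 1393/4054 = 0.34361
p₀ = P(outcome | unexposed) = 178/1512 = 0.11772
Under exogeneity and monotonicity, PN = (p₁ − p₀) / p₁.
PN = (0.34361 − 0.11772) / 0.34361 = 0.22589 / 0.34361 ≈ 0.6574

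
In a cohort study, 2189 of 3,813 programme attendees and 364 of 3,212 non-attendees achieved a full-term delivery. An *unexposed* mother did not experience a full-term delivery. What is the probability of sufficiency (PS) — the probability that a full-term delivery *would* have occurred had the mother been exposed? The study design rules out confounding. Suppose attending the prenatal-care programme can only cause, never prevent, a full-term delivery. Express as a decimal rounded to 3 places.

PS ≈ 0.520

p₁ = P(outcome | exposed) = 2189/3813 = 0.57409
p₀ = P(outcome | unexposed) = 364/3212 = 0.11333
Under exogeneity and monotonicity, PS = (p₁ − p₀) / (1 − p₀).
PS = (0.57409 − 0.11333) / (1 − 0.11333) = 0.46076 / 0.88667 ≈ 0.5197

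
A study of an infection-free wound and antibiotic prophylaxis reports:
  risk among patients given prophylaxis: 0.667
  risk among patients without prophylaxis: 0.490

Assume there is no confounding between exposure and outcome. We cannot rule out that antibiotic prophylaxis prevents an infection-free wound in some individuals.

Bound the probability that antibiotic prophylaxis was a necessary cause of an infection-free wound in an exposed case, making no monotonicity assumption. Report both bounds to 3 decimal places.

0.265 ≤ PN ≤ 0.765

Let p₁ = 0.667, p₀ = 0.49.
Under exogeneity alone the bounds on PN are max{0,(p₁−p₀)/p₁} ≤ PN ≤ min{1,(1−p₀)/p₁}.
  lower = (p₁ − p₀)/p₁ = 0.177 / 0.667 ≈ 0.2654
  upper = min{1, (1 − p₀)/p₁} = 0.51 / 0.667 ≈ 0.7646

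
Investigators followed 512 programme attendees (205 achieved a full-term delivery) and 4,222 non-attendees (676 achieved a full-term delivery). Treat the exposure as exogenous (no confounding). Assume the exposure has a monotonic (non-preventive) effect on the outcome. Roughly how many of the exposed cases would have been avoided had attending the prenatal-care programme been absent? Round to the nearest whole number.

about 123 cases

p₁ = P(outcome | exposed) = 205/512 = 0.40039
p₀ = P(outcome | unexposed) = 676/4222 = 0.16011
PN = (p₁ − p₀)/p₁ = (0.40039 − 0.16011) / 0.40039 ≈ 0.60011.
Attributable cases ≈ PN × (exposed cases) = 0.60011 × 205 ≈ 123.02.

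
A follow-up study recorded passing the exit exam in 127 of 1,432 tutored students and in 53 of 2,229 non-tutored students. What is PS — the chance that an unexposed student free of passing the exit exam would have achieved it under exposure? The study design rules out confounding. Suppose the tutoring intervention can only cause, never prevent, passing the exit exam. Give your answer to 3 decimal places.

PS ≈ 0.066

p₁ = P(outcome | exposed) = 127/1432 = 0.088687
p₀ = P(outcome | unexposed) = 53/2229 = 0.023777
Under exogeneity and monotonicity, PS = (p₁ − p₀) / (1 − p₀).
PS = (0.088687 − 0.023777) / (1 − 0.023777) = 0.06491 / 0.97622 ≈ 0.0665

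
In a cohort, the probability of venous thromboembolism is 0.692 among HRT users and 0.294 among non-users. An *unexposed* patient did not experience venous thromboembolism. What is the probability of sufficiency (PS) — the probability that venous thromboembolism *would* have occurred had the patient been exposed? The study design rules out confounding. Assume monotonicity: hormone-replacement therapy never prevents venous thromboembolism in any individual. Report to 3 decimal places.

Let p₁ = 0.692, p₀ = 0.294.
Under exogeneity and monotonicity, PS = (p₁ − p₀) / (1 − p₀).
PS = (0.692 − 0.294) / (1 − 0.294) = 0.398 / 0.706 ≈ 0.5637

PS ≈ 0.564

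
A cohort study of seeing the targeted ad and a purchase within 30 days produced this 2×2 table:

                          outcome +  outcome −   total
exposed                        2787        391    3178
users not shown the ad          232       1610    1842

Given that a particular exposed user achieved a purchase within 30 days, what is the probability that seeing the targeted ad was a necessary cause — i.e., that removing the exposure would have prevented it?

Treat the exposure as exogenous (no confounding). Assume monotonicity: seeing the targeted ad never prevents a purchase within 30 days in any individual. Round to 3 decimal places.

PN ≈ 0.856

p₁ = P(outcome | exposed) = 2787/3178 = 0.87697
p₀ = P(outcome | unexposed) = 232/1842 = 0.12595
Under exogeneity and monotonicity, PN = (p₁ − p₀) / p₁.
PN = (0.87697 − 0.12595) / 0.87697 = 0.75102 / 0.87697 ≈ 0.8564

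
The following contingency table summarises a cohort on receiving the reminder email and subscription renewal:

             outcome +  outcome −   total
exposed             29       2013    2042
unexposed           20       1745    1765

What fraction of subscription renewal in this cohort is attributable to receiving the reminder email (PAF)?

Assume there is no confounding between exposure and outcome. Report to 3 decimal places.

PAF ≈ 0.120

p₁ = P(outcome | exposed) = 29/2042 = 0.014202
p₀ = P(outcome | unexposed) = 20/1765 = 0.011331
Exposure prevalence π = 2042/3807 = 0.53638; overall risk P(Y=1) = 0.012871.
Under exogeneity, PAF = [P(Y=1) − p₀]/P(Y=1).
PAF = (0.012871 − 0.011331) / 0.012871 ≈ 0.1196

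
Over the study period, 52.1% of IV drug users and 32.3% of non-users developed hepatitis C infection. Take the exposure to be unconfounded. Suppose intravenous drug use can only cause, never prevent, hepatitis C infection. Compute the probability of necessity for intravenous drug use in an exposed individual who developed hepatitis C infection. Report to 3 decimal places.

p₁ = 0.521, p₀ = 0.323.
Under exogeneity and monotonicity, PN = (p₁ − p₀) / p₁.
PN = (0.521 − 0.323) / 0.521 = 0.198 / 0.521 ≈ 0.3800

PN ≈ 0.380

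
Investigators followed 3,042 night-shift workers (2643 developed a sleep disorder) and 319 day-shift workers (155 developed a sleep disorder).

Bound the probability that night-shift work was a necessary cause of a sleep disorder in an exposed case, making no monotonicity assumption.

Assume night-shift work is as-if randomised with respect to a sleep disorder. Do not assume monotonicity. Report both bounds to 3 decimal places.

0.441 ≤ PN ≤ 0.592

p₁ = P(outcome | exposed) = 2643/3042 = 0.86884
p₀ = P(outcome | unexposed) = 155/319 = 0.48589
Under exogeneity alone the bounds on PN are max{0,(p₁−p₀)/p₁} ≤ PN ≤ min{1,(1−p₀)/p₁}.
  lower = (p₁ − p₀)/p₁ = 0.38294 / 0.86884 ≈ 0.4408
  upper = min{1, (1 − p₀)/p₁} = 0.51411 / 0.86884 ≈ 0.5917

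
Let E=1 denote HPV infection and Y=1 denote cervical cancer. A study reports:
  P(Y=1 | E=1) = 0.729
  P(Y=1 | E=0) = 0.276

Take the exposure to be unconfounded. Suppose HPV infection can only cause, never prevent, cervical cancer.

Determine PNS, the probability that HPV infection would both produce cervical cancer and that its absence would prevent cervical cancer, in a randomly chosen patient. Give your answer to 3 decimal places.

Let p₁ = 0.729, p₀ = 0.276.
Under exogeneity and monotonicity, PNS = p₁ − p₀.
PNS = 0.729 − 0.276 = 0.453

PNS ≈ 0.453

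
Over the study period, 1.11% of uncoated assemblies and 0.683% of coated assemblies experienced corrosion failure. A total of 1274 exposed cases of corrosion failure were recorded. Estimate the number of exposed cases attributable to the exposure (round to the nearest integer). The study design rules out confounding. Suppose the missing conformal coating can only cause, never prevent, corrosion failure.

p₁ = 0.0111, p₀ = 0.00683.
PN = (p₁ − p₀)/p₁ = (0.0111 − 0.00683) / 0.0111 ≈ 0.38468.
Attributable cases ≈ PN × (exposed cases) = 0.38468 × 1274 ≈ 490.09.

about 490 cases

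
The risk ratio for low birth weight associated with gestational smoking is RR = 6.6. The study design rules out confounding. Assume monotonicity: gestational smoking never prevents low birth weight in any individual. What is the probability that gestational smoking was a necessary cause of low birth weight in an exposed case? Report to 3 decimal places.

Under exogeneity and monotonicity, PN = (RR − 1) / RR = 1 − 1/RR.
PN = (6.6 − 1) / 6.6 = 5.6 / 6.6 ≈ 0.8485

PN ≈ 0.848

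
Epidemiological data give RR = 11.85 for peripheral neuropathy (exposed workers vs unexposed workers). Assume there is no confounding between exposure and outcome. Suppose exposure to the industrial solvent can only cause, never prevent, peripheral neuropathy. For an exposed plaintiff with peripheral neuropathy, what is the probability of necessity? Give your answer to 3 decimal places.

Under exogeneity and monotonicity, PN = (RR − 1) / RR = 1 − 1/RR.
PN = (11.85 − 1) / 11.85 = 10.85 / 11.85 ≈ 0.9156

PN ≈ 0.916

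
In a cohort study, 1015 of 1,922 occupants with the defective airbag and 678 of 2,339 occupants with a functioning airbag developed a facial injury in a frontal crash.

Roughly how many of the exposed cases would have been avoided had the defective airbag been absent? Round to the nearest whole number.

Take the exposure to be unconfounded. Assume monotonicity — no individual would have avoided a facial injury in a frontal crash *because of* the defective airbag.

p₁ = P(outcome | exposed) = 1015/1922 = 0.5281
p₀ = P(outcome | unexposed) = 678/2339 = 0.28987
PN = (p₁ − p₀)/p₁ = (0.5281 − 0.28987) / 0.5281 ≈ 0.45111.
Attributable cases ≈ PN × (exposed cases) = 0.45111 × 1015 ≈ 457.87.

about 458 cases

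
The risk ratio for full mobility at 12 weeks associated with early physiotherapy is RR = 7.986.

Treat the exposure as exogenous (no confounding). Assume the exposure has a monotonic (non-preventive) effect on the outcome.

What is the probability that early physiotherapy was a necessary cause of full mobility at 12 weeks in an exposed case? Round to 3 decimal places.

Under exogeneity and monotonicity, PN = (RR − 1) / RR = 1 − 1/RR.
PN = (7.986 − 1) / 7.986 = 6.986 / 7.986 ≈ 0.8748

PN ≈ 0.875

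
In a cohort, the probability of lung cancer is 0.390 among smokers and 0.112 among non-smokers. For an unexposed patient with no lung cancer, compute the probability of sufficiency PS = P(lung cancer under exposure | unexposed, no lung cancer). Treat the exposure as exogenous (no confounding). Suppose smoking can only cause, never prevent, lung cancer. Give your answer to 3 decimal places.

Let p₁ = 0.39, p₀ = 0.112.
Under exogeneity and monotonicity, PS = (p₁ − p₀) / (1 − p₀).
PS = (0.39 − 0.112) / (1 − 0.112) = 0.278 / 0.888 ≈ 0.3131

PS ≈ 0.313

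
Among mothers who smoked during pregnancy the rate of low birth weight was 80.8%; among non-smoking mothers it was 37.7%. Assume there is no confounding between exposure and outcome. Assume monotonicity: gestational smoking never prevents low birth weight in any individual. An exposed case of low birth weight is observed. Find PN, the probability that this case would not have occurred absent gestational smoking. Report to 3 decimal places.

p₁ = 0.808, p₀ = 0.377.
Under exogeneity and monotonicity, PN = (p₁ − p₀) / p₁.
PN = (0.808 − 0.377) / 0.808 = 0.431 / 0.808 ≈ 0.5334

PN ≈ 0.533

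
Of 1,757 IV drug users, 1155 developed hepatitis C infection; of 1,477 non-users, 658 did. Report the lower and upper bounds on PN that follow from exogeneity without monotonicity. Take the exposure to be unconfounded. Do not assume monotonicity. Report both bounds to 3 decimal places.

p₁ = P(outcome | exposed) = 1155/1757 = 0.65737
p₀ = P(outcome | unexposed) = 658/1477 = 0.4455
Under exogeneity alone the bounds on PN are max{0,(p₁−p₀)/p₁} ≤ PN ≤ min{1,(1−p₀)/p₁}.
  lower = (p₁ − p₀)/p₁ = 0.21187 / 0.65737 ≈ 0.3223
  upper = min{1, (1 − p₀)/p₁} = 0.5545 / 0.65737 ≈ 0.8435

0.322 ≤ PN ≤ 0.844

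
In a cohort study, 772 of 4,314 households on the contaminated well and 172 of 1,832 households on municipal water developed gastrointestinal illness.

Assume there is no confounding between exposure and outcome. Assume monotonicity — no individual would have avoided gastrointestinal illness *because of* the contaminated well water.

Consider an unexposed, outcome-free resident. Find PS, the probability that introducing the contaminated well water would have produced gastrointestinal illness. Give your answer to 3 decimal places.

PS ≈ 0.094

p₁ = P(outcome | exposed) = 772/4314 = 0.17895
p₀ = P(outcome | unexposed) = 172/1832 = 0.093886
Under exogeneity and monotonicity, PS = (p₁ − p₀) / (1 − p₀).
PS = (0.17895 − 0.093886) / (1 − 0.093886) = 0.085066 / 0.90611 ≈ 0.0939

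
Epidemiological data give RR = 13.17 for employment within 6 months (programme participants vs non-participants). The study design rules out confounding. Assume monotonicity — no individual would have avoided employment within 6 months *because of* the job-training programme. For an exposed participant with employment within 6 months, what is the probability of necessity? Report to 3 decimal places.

PN ≈ 0.924

Under exogeneity and monotonicity, PN = (RR − 1) / RR = 1 − 1/RR.
PN = (13.17 − 1) / 13.17 = 12.17 / 13.17 ≈ 0.9241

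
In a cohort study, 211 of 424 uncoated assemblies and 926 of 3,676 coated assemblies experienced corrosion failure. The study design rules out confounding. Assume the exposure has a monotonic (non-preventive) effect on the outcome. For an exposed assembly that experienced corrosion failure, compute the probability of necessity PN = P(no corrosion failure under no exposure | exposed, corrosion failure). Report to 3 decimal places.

p₁ = P(outcome | exposed) = 211/424 = 0.49764
p₀ = P(outcome | unexposed) = 926/3676 = 0.2519
Under exogeneity and monotonicity, PN = (p₁ − p₀) / p₁.
PN = (0.49764 − 0.2519) / 0.49764 = 0.24574 / 0.49764 ≈ 0.4938

PN ≈ 0.494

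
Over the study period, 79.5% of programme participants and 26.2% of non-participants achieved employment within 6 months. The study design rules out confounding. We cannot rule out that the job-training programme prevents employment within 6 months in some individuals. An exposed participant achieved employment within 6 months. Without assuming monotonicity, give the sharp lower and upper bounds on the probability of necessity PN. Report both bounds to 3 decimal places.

p₁ = 0.795, p₀ = 0.262.
Under exogeneity alone the bounds on PN are max{0,(p₁−p₀)/p₁} ≤ PN ≤ min{1,(1−p₀)/p₁}.
  lower = (p₁ − p₀)/p₁ = 0.533 / 0.795 ≈ 0.6704
  upper = min{1, (1 − p₀)/p₁} = 0.738 / 0.795 ≈ 0.9283

0.670 ≤ PN ≤ 0.928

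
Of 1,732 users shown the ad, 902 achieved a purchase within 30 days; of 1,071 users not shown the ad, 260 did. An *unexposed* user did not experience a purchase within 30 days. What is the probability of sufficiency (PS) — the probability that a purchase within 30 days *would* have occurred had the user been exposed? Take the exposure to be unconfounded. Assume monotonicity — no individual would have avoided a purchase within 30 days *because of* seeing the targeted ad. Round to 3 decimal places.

PS ≈ 0.367

p₁ = P(outcome | exposed) = 902/1732 = 0.52079
p₀ = P(outcome | unexposed) = 260/1071 = 0.24276
Under exogeneity and monotonicity, PS = (p₁ − p₀) / (1 − p₀).
PS = (0.52079 − 0.24276) / (1 − 0.24276) = 0.27802 / 0.75724 ≈ 0.3672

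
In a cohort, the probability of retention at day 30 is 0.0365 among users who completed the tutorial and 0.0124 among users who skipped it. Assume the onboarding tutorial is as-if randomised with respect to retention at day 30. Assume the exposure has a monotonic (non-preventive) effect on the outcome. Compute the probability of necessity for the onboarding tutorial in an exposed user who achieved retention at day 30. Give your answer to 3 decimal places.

PN ≈ 0.660

Let p₁ = 0.0365, p₀ = 0.0124.
Under exogeneity and monotonicity, PN = (p₁ − p₀) / p₁.
PN = (0.0365 − 0.0124) / 0.0365 = 0.0241 / 0.0365 ≈ 0.6603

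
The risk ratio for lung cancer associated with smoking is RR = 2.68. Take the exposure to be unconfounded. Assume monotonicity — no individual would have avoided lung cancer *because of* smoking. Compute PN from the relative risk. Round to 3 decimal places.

PN ≈ 0.627

Under exogeneity and monotonicity, PN = (RR − 1) / RR = 1 − 1/RR.
PN = (2.68 − 1) / 2.68 = 1.68 / 2.68 ≈ 0.6269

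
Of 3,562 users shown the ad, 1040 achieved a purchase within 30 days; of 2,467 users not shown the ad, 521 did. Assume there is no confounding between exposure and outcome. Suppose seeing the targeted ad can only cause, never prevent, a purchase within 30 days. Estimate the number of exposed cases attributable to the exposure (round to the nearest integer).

p₁ = P(outcome | exposed) = 1040/3562 = 0.29197
p₀ = P(outcome | unexposed) = 521/2467 = 0.21119
PN = (p₁ − p₀)/p₁ = (0.29197 − 0.21119) / 0.29197 ≈ 0.27668.
Attributable cases ≈ PN × (exposed cases) = 0.27668 × 1040 ≈ 287.75.

about 288 cases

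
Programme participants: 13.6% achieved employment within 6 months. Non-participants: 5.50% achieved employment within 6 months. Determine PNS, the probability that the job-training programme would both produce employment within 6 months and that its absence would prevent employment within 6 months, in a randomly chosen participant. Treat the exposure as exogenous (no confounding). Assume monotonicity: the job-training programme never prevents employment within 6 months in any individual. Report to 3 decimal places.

p₁ = 0.136, p₀ = 0.055.
Under exogeneity and monotonicity, PNS = p₁ − p₀.
PNS = 0.136 − 0.055 = 0.081

PNS ≈ 0.081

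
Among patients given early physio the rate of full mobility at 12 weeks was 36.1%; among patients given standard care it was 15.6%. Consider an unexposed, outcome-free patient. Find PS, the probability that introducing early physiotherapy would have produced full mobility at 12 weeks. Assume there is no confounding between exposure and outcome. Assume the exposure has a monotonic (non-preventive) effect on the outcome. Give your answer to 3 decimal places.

p₁ = 0.361, p₀ = 0.156.
Under exogeneity and monotonicity, PS = (p₁ − p₀) / (1 − p₀).
PS = (0.361 − 0.156) / (1 − 0.156) = 0.205 / 0.844 ≈ 0.2429

PS ≈ 0.243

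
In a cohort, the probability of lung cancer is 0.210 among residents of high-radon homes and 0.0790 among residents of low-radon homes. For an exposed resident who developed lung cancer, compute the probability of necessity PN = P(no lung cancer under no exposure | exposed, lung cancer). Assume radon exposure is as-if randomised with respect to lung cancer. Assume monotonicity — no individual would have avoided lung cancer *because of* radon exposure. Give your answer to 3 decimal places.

PN ≈ 0.624

Let p₁ = 0.21, p₀ = 0.079.
Under exogeneity and monotonicity, PN = (p₁ − p₀) / p₁.
PN = (0.21 − 0.079) / 0.21 = 0.131 / 0.21 ≈ 0.6238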